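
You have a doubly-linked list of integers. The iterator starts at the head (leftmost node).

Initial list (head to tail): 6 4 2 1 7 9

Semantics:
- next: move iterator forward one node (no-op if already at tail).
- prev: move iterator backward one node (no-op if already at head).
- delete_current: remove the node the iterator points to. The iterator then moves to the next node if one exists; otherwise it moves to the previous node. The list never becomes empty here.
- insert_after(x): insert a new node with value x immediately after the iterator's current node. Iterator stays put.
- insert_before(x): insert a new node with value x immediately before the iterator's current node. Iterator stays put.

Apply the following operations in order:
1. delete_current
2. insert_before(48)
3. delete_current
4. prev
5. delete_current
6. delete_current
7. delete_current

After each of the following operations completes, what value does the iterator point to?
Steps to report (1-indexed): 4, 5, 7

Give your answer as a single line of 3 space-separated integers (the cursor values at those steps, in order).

After 1 (delete_current): list=[4, 2, 1, 7, 9] cursor@4
After 2 (insert_before(48)): list=[48, 4, 2, 1, 7, 9] cursor@4
After 3 (delete_current): list=[48, 2, 1, 7, 9] cursor@2
After 4 (prev): list=[48, 2, 1, 7, 9] cursor@48
After 5 (delete_current): list=[2, 1, 7, 9] cursor@2
After 6 (delete_current): list=[1, 7, 9] cursor@1
After 7 (delete_current): list=[7, 9] cursor@7

Answer: 48 2 7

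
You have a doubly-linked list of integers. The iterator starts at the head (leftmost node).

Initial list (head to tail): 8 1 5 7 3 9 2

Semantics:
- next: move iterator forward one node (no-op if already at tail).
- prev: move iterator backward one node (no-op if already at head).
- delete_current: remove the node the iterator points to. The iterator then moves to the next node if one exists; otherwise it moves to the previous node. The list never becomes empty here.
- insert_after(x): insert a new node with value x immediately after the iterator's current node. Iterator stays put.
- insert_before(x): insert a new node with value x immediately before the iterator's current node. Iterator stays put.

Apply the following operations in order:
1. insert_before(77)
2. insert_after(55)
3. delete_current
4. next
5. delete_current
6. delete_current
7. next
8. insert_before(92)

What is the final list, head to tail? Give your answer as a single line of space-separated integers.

After 1 (insert_before(77)): list=[77, 8, 1, 5, 7, 3, 9, 2] cursor@8
After 2 (insert_after(55)): list=[77, 8, 55, 1, 5, 7, 3, 9, 2] cursor@8
After 3 (delete_current): list=[77, 55, 1, 5, 7, 3, 9, 2] cursor@55
After 4 (next): list=[77, 55, 1, 5, 7, 3, 9, 2] cursor@1
After 5 (delete_current): list=[77, 55, 5, 7, 3, 9, 2] cursor@5
After 6 (delete_current): list=[77, 55, 7, 3, 9, 2] cursor@7
After 7 (next): list=[77, 55, 7, 3, 9, 2] cursor@3
After 8 (insert_before(92)): list=[77, 55, 7, 92, 3, 9, 2] cursor@3

Answer: 77 55 7 92 3 9 2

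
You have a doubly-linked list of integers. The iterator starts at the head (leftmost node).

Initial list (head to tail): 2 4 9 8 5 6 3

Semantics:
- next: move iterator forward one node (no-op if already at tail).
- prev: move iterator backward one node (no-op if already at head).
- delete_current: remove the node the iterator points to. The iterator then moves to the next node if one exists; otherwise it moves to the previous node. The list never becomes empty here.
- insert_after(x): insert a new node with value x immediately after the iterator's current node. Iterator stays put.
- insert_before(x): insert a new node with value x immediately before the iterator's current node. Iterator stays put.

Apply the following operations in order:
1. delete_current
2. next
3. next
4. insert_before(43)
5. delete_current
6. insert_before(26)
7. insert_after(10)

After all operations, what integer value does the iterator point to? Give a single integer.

Answer: 5

Derivation:
After 1 (delete_current): list=[4, 9, 8, 5, 6, 3] cursor@4
After 2 (next): list=[4, 9, 8, 5, 6, 3] cursor@9
After 3 (next): list=[4, 9, 8, 5, 6, 3] cursor@8
After 4 (insert_before(43)): list=[4, 9, 43, 8, 5, 6, 3] cursor@8
After 5 (delete_current): list=[4, 9, 43, 5, 6, 3] cursor@5
After 6 (insert_before(26)): list=[4, 9, 43, 26, 5, 6, 3] cursor@5
After 7 (insert_after(10)): list=[4, 9, 43, 26, 5, 10, 6, 3] cursor@5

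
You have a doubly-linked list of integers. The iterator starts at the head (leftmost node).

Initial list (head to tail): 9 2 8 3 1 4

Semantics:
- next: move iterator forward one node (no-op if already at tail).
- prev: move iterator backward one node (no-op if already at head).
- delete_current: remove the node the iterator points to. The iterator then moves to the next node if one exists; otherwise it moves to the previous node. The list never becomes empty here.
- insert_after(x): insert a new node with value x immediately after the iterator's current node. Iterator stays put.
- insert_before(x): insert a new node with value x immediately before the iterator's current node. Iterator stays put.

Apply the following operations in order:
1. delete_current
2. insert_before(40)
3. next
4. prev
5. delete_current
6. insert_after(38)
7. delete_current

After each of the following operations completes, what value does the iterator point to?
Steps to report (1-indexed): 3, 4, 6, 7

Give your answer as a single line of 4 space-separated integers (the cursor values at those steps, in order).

Answer: 8 2 8 38

Derivation:
After 1 (delete_current): list=[2, 8, 3, 1, 4] cursor@2
After 2 (insert_before(40)): list=[40, 2, 8, 3, 1, 4] cursor@2
After 3 (next): list=[40, 2, 8, 3, 1, 4] cursor@8
After 4 (prev): list=[40, 2, 8, 3, 1, 4] cursor@2
After 5 (delete_current): list=[40, 8, 3, 1, 4] cursor@8
After 6 (insert_after(38)): list=[40, 8, 38, 3, 1, 4] cursor@8
After 7 (delete_current): list=[40, 38, 3, 1, 4] cursor@38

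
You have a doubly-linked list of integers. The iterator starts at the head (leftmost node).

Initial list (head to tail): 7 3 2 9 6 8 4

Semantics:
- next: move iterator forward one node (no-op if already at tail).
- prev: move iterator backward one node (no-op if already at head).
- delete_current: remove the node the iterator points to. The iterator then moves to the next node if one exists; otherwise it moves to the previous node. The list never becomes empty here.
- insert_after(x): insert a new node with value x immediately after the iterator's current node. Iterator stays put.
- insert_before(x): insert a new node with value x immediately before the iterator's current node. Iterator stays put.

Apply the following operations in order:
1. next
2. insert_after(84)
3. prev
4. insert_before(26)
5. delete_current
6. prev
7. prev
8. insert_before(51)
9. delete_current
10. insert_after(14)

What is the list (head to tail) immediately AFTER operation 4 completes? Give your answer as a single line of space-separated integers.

Answer: 26 7 3 84 2 9 6 8 4

Derivation:
After 1 (next): list=[7, 3, 2, 9, 6, 8, 4] cursor@3
After 2 (insert_after(84)): list=[7, 3, 84, 2, 9, 6, 8, 4] cursor@3
After 3 (prev): list=[7, 3, 84, 2, 9, 6, 8, 4] cursor@7
After 4 (insert_before(26)): list=[26, 7, 3, 84, 2, 9, 6, 8, 4] cursor@7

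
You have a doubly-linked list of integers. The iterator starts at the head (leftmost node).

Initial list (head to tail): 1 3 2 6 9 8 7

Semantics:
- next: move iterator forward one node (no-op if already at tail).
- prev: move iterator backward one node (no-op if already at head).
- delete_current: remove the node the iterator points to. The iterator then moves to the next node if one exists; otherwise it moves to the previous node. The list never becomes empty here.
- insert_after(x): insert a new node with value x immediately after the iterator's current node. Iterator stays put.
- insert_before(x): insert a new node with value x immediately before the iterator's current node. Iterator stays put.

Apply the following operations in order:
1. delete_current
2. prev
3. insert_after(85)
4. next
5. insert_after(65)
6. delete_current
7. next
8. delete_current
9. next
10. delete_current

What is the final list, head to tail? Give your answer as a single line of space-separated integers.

Answer: 3 65 6 8 7

Derivation:
After 1 (delete_current): list=[3, 2, 6, 9, 8, 7] cursor@3
After 2 (prev): list=[3, 2, 6, 9, 8, 7] cursor@3
After 3 (insert_after(85)): list=[3, 85, 2, 6, 9, 8, 7] cursor@3
After 4 (next): list=[3, 85, 2, 6, 9, 8, 7] cursor@85
After 5 (insert_after(65)): list=[3, 85, 65, 2, 6, 9, 8, 7] cursor@85
After 6 (delete_current): list=[3, 65, 2, 6, 9, 8, 7] cursor@65
After 7 (next): list=[3, 65, 2, 6, 9, 8, 7] cursor@2
After 8 (delete_current): list=[3, 65, 6, 9, 8, 7] cursor@6
After 9 (next): list=[3, 65, 6, 9, 8, 7] cursor@9
After 10 (delete_current): list=[3, 65, 6, 8, 7] cursor@8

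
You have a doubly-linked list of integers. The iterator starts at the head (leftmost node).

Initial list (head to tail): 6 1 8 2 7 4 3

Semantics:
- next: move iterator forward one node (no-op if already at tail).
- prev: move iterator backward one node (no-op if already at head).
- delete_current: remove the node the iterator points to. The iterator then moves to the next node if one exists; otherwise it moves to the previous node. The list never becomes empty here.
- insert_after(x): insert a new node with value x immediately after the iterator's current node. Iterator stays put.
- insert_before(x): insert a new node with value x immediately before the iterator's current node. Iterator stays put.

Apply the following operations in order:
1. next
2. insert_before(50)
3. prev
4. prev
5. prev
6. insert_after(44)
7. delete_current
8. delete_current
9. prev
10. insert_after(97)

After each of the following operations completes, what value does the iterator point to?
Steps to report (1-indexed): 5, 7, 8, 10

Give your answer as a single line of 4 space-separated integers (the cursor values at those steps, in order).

After 1 (next): list=[6, 1, 8, 2, 7, 4, 3] cursor@1
After 2 (insert_before(50)): list=[6, 50, 1, 8, 2, 7, 4, 3] cursor@1
After 3 (prev): list=[6, 50, 1, 8, 2, 7, 4, 3] cursor@50
After 4 (prev): list=[6, 50, 1, 8, 2, 7, 4, 3] cursor@6
After 5 (prev): list=[6, 50, 1, 8, 2, 7, 4, 3] cursor@6
After 6 (insert_after(44)): list=[6, 44, 50, 1, 8, 2, 7, 4, 3] cursor@6
After 7 (delete_current): list=[44, 50, 1, 8, 2, 7, 4, 3] cursor@44
After 8 (delete_current): list=[50, 1, 8, 2, 7, 4, 3] cursor@50
After 9 (prev): list=[50, 1, 8, 2, 7, 4, 3] cursor@50
After 10 (insert_after(97)): list=[50, 97, 1, 8, 2, 7, 4, 3] cursor@50

Answer: 6 44 50 50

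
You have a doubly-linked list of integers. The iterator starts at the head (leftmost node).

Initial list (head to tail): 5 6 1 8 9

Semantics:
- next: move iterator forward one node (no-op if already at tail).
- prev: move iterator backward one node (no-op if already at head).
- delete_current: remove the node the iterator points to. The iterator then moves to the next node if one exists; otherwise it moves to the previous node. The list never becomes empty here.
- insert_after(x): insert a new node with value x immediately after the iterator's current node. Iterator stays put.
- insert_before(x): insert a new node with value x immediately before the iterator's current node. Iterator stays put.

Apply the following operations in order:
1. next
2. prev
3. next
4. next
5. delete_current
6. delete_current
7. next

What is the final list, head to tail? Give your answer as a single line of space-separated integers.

Answer: 5 6 9

Derivation:
After 1 (next): list=[5, 6, 1, 8, 9] cursor@6
After 2 (prev): list=[5, 6, 1, 8, 9] cursor@5
After 3 (next): list=[5, 6, 1, 8, 9] cursor@6
After 4 (next): list=[5, 6, 1, 8, 9] cursor@1
After 5 (delete_current): list=[5, 6, 8, 9] cursor@8
After 6 (delete_current): list=[5, 6, 9] cursor@9
After 7 (next): list=[5, 6, 9] cursor@9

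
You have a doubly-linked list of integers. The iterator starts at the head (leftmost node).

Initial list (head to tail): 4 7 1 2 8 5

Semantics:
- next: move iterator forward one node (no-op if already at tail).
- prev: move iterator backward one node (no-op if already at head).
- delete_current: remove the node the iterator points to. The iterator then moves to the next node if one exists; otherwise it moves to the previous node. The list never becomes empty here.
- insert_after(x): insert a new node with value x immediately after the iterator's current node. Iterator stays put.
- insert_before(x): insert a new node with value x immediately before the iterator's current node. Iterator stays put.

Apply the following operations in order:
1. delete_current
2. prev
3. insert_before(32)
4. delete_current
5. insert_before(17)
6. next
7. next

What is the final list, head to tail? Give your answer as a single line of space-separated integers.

After 1 (delete_current): list=[7, 1, 2, 8, 5] cursor@7
After 2 (prev): list=[7, 1, 2, 8, 5] cursor@7
After 3 (insert_before(32)): list=[32, 7, 1, 2, 8, 5] cursor@7
After 4 (delete_current): list=[32, 1, 2, 8, 5] cursor@1
After 5 (insert_before(17)): list=[32, 17, 1, 2, 8, 5] cursor@1
After 6 (next): list=[32, 17, 1, 2, 8, 5] cursor@2
After 7 (next): list=[32, 17, 1, 2, 8, 5] cursor@8

Answer: 32 17 1 2 8 5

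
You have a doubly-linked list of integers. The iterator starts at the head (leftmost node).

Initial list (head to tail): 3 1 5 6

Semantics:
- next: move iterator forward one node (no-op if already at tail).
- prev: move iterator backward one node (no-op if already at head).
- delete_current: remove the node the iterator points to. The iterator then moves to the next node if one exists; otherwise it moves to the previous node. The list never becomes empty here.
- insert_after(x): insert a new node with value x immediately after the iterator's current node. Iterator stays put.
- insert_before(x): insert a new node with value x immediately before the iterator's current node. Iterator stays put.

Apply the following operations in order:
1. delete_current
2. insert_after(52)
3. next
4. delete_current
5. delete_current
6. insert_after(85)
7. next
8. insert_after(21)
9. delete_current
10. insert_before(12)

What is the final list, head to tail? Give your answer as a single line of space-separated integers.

Answer: 1 6 12 21

Derivation:
After 1 (delete_current): list=[1, 5, 6] cursor@1
After 2 (insert_after(52)): list=[1, 52, 5, 6] cursor@1
After 3 (next): list=[1, 52, 5, 6] cursor@52
After 4 (delete_current): list=[1, 5, 6] cursor@5
After 5 (delete_current): list=[1, 6] cursor@6
After 6 (insert_after(85)): list=[1, 6, 85] cursor@6
After 7 (next): list=[1, 6, 85] cursor@85
After 8 (insert_after(21)): list=[1, 6, 85, 21] cursor@85
After 9 (delete_current): list=[1, 6, 21] cursor@21
After 10 (insert_before(12)): list=[1, 6, 12, 21] cursor@21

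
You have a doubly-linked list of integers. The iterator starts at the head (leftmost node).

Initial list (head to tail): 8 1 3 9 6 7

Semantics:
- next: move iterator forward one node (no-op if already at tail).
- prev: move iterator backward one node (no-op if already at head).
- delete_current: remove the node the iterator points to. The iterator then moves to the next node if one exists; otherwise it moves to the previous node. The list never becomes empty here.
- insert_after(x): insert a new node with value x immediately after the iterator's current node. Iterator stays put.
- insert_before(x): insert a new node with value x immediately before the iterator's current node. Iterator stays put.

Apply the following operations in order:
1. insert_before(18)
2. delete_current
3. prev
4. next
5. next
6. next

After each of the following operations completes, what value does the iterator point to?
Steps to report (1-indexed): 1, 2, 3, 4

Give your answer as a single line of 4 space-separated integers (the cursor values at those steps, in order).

After 1 (insert_before(18)): list=[18, 8, 1, 3, 9, 6, 7] cursor@8
After 2 (delete_current): list=[18, 1, 3, 9, 6, 7] cursor@1
After 3 (prev): list=[18, 1, 3, 9, 6, 7] cursor@18
After 4 (next): list=[18, 1, 3, 9, 6, 7] cursor@1
After 5 (next): list=[18, 1, 3, 9, 6, 7] cursor@3
After 6 (next): list=[18, 1, 3, 9, 6, 7] cursor@9

Answer: 8 1 18 1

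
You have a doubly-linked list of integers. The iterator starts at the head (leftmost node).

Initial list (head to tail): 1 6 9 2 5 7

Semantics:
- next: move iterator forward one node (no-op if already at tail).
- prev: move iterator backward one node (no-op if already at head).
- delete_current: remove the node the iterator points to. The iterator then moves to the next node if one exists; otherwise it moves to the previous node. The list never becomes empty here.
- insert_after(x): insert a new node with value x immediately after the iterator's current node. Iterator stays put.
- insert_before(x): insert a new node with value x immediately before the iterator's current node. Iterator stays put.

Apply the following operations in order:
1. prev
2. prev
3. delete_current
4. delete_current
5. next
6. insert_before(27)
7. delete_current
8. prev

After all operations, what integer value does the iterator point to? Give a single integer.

Answer: 27

Derivation:
After 1 (prev): list=[1, 6, 9, 2, 5, 7] cursor@1
After 2 (prev): list=[1, 6, 9, 2, 5, 7] cursor@1
After 3 (delete_current): list=[6, 9, 2, 5, 7] cursor@6
After 4 (delete_current): list=[9, 2, 5, 7] cursor@9
After 5 (next): list=[9, 2, 5, 7] cursor@2
After 6 (insert_before(27)): list=[9, 27, 2, 5, 7] cursor@2
After 7 (delete_current): list=[9, 27, 5, 7] cursor@5
After 8 (prev): list=[9, 27, 5, 7] cursor@27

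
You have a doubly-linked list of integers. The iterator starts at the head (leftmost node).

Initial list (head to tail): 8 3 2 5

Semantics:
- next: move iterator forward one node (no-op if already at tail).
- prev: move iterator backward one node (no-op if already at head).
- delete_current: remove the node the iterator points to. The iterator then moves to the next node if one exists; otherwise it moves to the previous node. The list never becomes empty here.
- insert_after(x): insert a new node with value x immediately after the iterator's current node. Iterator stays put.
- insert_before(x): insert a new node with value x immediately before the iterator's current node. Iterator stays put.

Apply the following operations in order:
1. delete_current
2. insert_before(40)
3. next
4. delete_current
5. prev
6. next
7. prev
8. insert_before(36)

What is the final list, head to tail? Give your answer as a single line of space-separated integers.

After 1 (delete_current): list=[3, 2, 5] cursor@3
After 2 (insert_before(40)): list=[40, 3, 2, 5] cursor@3
After 3 (next): list=[40, 3, 2, 5] cursor@2
After 4 (delete_current): list=[40, 3, 5] cursor@5
After 5 (prev): list=[40, 3, 5] cursor@3
After 6 (next): list=[40, 3, 5] cursor@5
After 7 (prev): list=[40, 3, 5] cursor@3
After 8 (insert_before(36)): list=[40, 36, 3, 5] cursor@3

Answer: 40 36 3 5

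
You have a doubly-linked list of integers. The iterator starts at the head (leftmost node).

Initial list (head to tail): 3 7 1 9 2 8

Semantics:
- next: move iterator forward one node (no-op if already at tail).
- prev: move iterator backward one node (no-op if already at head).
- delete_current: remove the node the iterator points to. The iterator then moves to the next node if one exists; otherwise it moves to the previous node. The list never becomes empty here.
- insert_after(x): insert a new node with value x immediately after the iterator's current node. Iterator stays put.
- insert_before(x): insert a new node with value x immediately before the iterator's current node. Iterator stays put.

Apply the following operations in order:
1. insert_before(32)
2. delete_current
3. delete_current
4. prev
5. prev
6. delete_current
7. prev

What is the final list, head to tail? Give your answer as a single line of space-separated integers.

Answer: 1 9 2 8

Derivation:
After 1 (insert_before(32)): list=[32, 3, 7, 1, 9, 2, 8] cursor@3
After 2 (delete_current): list=[32, 7, 1, 9, 2, 8] cursor@7
After 3 (delete_current): list=[32, 1, 9, 2, 8] cursor@1
After 4 (prev): list=[32, 1, 9, 2, 8] cursor@32
After 5 (prev): list=[32, 1, 9, 2, 8] cursor@32
After 6 (delete_current): list=[1, 9, 2, 8] cursor@1
After 7 (prev): list=[1, 9, 2, 8] cursor@1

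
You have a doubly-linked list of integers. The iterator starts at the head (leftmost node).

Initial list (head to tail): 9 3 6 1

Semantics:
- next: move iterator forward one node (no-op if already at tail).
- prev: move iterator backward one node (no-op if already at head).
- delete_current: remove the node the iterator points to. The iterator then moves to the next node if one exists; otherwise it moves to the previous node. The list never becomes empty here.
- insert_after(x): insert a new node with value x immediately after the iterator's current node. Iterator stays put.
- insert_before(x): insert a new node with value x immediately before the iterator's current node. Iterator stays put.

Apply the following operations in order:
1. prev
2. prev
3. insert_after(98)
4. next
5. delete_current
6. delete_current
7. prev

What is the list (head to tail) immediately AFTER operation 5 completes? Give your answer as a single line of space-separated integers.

After 1 (prev): list=[9, 3, 6, 1] cursor@9
After 2 (prev): list=[9, 3, 6, 1] cursor@9
After 3 (insert_after(98)): list=[9, 98, 3, 6, 1] cursor@9
After 4 (next): list=[9, 98, 3, 6, 1] cursor@98
After 5 (delete_current): list=[9, 3, 6, 1] cursor@3

Answer: 9 3 6 1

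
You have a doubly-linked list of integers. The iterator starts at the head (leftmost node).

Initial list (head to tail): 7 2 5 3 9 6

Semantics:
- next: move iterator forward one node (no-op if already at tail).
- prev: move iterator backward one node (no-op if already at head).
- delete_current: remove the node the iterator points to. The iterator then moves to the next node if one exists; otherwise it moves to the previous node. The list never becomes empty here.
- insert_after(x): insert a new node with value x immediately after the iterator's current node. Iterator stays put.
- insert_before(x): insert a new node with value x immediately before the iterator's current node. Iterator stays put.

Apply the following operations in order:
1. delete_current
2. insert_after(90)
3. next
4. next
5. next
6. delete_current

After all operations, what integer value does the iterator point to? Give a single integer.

After 1 (delete_current): list=[2, 5, 3, 9, 6] cursor@2
After 2 (insert_after(90)): list=[2, 90, 5, 3, 9, 6] cursor@2
After 3 (next): list=[2, 90, 5, 3, 9, 6] cursor@90
After 4 (next): list=[2, 90, 5, 3, 9, 6] cursor@5
After 5 (next): list=[2, 90, 5, 3, 9, 6] cursor@3
After 6 (delete_current): list=[2, 90, 5, 9, 6] cursor@9

Answer: 9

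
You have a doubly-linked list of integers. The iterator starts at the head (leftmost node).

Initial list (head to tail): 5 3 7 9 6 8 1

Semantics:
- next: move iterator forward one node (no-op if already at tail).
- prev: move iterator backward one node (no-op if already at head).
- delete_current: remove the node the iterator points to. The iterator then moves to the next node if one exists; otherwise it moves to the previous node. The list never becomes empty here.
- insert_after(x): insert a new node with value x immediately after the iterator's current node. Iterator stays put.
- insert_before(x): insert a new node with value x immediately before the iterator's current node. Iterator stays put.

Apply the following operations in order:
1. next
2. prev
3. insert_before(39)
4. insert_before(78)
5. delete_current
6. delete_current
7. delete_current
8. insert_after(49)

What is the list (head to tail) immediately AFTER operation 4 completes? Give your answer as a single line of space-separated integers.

After 1 (next): list=[5, 3, 7, 9, 6, 8, 1] cursor@3
After 2 (prev): list=[5, 3, 7, 9, 6, 8, 1] cursor@5
After 3 (insert_before(39)): list=[39, 5, 3, 7, 9, 6, 8, 1] cursor@5
After 4 (insert_before(78)): list=[39, 78, 5, 3, 7, 9, 6, 8, 1] cursor@5

Answer: 39 78 5 3 7 9 6 8 1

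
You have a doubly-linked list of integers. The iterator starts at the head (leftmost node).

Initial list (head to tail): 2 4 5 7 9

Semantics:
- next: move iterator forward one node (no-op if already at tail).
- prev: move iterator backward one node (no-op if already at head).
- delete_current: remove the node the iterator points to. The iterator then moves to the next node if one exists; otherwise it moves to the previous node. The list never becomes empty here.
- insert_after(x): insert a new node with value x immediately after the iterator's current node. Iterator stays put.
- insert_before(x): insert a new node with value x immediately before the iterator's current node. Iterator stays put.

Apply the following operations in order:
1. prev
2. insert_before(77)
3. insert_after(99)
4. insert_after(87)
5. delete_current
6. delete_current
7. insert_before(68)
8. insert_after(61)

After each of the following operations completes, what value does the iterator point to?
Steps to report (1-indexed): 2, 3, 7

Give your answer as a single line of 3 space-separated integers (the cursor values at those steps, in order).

Answer: 2 2 99

Derivation:
After 1 (prev): list=[2, 4, 5, 7, 9] cursor@2
After 2 (insert_before(77)): list=[77, 2, 4, 5, 7, 9] cursor@2
After 3 (insert_after(99)): list=[77, 2, 99, 4, 5, 7, 9] cursor@2
After 4 (insert_after(87)): list=[77, 2, 87, 99, 4, 5, 7, 9] cursor@2
After 5 (delete_current): list=[77, 87, 99, 4, 5, 7, 9] cursor@87
After 6 (delete_current): list=[77, 99, 4, 5, 7, 9] cursor@99
After 7 (insert_before(68)): list=[77, 68, 99, 4, 5, 7, 9] cursor@99
After 8 (insert_after(61)): list=[77, 68, 99, 61, 4, 5, 7, 9] cursor@99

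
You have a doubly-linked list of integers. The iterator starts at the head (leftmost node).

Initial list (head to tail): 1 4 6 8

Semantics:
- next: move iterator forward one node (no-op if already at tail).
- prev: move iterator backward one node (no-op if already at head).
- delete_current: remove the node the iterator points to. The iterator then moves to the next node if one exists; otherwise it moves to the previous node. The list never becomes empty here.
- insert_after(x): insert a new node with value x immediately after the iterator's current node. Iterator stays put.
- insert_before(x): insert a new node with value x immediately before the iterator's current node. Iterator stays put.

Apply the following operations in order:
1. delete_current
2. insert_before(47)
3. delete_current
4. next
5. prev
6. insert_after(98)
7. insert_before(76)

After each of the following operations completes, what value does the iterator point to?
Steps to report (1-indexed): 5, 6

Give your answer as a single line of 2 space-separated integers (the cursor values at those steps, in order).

Answer: 6 6

Derivation:
After 1 (delete_current): list=[4, 6, 8] cursor@4
After 2 (insert_before(47)): list=[47, 4, 6, 8] cursor@4
After 3 (delete_current): list=[47, 6, 8] cursor@6
After 4 (next): list=[47, 6, 8] cursor@8
After 5 (prev): list=[47, 6, 8] cursor@6
After 6 (insert_after(98)): list=[47, 6, 98, 8] cursor@6
After 7 (insert_before(76)): list=[47, 76, 6, 98, 8] cursor@6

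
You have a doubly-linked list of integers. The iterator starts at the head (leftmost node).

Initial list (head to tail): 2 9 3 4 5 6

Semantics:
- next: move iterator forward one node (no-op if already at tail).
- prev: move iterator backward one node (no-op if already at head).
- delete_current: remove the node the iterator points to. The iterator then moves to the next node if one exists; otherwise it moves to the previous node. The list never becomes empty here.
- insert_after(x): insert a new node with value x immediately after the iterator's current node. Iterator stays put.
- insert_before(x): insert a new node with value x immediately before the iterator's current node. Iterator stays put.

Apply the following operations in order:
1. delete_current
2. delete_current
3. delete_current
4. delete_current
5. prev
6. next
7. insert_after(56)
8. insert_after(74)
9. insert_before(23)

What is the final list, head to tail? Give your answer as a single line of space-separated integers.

Answer: 5 23 6 74 56

Derivation:
After 1 (delete_current): list=[9, 3, 4, 5, 6] cursor@9
After 2 (delete_current): list=[3, 4, 5, 6] cursor@3
After 3 (delete_current): list=[4, 5, 6] cursor@4
After 4 (delete_current): list=[5, 6] cursor@5
After 5 (prev): list=[5, 6] cursor@5
After 6 (next): list=[5, 6] cursor@6
After 7 (insert_after(56)): list=[5, 6, 56] cursor@6
After 8 (insert_after(74)): list=[5, 6, 74, 56] cursor@6
After 9 (insert_before(23)): list=[5, 23, 6, 74, 56] cursor@6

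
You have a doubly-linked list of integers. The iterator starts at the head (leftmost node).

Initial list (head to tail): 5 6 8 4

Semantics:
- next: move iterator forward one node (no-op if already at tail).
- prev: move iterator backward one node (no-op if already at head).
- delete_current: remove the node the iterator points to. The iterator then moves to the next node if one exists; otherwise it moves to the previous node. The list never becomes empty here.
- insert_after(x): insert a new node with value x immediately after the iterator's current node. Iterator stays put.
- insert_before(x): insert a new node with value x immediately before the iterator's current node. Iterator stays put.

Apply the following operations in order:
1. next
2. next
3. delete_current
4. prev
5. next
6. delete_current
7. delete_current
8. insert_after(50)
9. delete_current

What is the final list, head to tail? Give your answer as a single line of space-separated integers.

After 1 (next): list=[5, 6, 8, 4] cursor@6
After 2 (next): list=[5, 6, 8, 4] cursor@8
After 3 (delete_current): list=[5, 6, 4] cursor@4
After 4 (prev): list=[5, 6, 4] cursor@6
After 5 (next): list=[5, 6, 4] cursor@4
After 6 (delete_current): list=[5, 6] cursor@6
After 7 (delete_current): list=[5] cursor@5
After 8 (insert_after(50)): list=[5, 50] cursor@5
After 9 (delete_current): list=[50] cursor@50

Answer: 50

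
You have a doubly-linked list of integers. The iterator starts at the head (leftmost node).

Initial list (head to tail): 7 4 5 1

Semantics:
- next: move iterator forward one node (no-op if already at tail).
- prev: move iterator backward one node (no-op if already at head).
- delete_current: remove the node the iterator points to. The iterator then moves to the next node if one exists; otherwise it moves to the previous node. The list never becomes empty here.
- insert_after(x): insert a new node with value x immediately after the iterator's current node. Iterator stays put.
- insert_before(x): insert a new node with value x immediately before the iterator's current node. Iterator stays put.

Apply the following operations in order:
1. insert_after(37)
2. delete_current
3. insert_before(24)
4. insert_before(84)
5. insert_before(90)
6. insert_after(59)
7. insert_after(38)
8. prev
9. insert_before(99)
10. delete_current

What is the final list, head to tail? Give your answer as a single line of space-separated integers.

After 1 (insert_after(37)): list=[7, 37, 4, 5, 1] cursor@7
After 2 (delete_current): list=[37, 4, 5, 1] cursor@37
After 3 (insert_before(24)): list=[24, 37, 4, 5, 1] cursor@37
After 4 (insert_before(84)): list=[24, 84, 37, 4, 5, 1] cursor@37
After 5 (insert_before(90)): list=[24, 84, 90, 37, 4, 5, 1] cursor@37
After 6 (insert_after(59)): list=[24, 84, 90, 37, 59, 4, 5, 1] cursor@37
After 7 (insert_after(38)): list=[24, 84, 90, 37, 38, 59, 4, 5, 1] cursor@37
After 8 (prev): list=[24, 84, 90, 37, 38, 59, 4, 5, 1] cursor@90
After 9 (insert_before(99)): list=[24, 84, 99, 90, 37, 38, 59, 4, 5, 1] cursor@90
After 10 (delete_current): list=[24, 84, 99, 37, 38, 59, 4, 5, 1] cursor@37

Answer: 24 84 99 37 38 59 4 5 1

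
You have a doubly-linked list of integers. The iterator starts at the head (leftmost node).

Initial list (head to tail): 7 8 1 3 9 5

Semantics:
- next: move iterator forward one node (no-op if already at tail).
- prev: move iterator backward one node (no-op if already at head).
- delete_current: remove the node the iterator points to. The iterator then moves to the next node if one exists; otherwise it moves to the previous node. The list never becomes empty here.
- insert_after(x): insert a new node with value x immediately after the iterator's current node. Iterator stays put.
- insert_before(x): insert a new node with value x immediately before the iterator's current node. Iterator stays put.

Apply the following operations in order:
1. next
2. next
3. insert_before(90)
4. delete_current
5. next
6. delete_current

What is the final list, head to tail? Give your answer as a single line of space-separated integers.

Answer: 7 8 90 3 5

Derivation:
After 1 (next): list=[7, 8, 1, 3, 9, 5] cursor@8
After 2 (next): list=[7, 8, 1, 3, 9, 5] cursor@1
After 3 (insert_before(90)): list=[7, 8, 90, 1, 3, 9, 5] cursor@1
After 4 (delete_current): list=[7, 8, 90, 3, 9, 5] cursor@3
After 5 (next): list=[7, 8, 90, 3, 9, 5] cursor@9
After 6 (delete_current): list=[7, 8, 90, 3, 5] cursor@5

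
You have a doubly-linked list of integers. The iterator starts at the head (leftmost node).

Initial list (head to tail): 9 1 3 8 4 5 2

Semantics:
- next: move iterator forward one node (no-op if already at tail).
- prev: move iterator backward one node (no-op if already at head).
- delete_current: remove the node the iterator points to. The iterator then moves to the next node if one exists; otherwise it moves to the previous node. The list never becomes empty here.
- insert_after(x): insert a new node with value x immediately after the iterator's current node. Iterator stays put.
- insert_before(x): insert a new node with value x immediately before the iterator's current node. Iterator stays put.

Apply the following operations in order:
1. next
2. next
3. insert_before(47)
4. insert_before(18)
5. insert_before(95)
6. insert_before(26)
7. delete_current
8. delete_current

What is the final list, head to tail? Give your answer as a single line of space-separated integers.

After 1 (next): list=[9, 1, 3, 8, 4, 5, 2] cursor@1
After 2 (next): list=[9, 1, 3, 8, 4, 5, 2] cursor@3
After 3 (insert_before(47)): list=[9, 1, 47, 3, 8, 4, 5, 2] cursor@3
After 4 (insert_before(18)): list=[9, 1, 47, 18, 3, 8, 4, 5, 2] cursor@3
After 5 (insert_before(95)): list=[9, 1, 47, 18, 95, 3, 8, 4, 5, 2] cursor@3
After 6 (insert_before(26)): list=[9, 1, 47, 18, 95, 26, 3, 8, 4, 5, 2] cursor@3
After 7 (delete_current): list=[9, 1, 47, 18, 95, 26, 8, 4, 5, 2] cursor@8
After 8 (delete_current): list=[9, 1, 47, 18, 95, 26, 4, 5, 2] cursor@4

Answer: 9 1 47 18 95 26 4 5 2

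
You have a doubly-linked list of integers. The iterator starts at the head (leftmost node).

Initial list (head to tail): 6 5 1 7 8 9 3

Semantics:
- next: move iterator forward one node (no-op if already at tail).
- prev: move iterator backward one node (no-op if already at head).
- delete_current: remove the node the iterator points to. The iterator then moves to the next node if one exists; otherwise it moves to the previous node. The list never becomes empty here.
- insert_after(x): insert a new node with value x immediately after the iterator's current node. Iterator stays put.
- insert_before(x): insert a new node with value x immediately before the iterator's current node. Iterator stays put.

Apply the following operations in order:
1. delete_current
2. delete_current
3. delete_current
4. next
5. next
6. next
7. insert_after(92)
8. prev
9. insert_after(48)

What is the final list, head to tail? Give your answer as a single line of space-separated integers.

After 1 (delete_current): list=[5, 1, 7, 8, 9, 3] cursor@5
After 2 (delete_current): list=[1, 7, 8, 9, 3] cursor@1
After 3 (delete_current): list=[7, 8, 9, 3] cursor@7
After 4 (next): list=[7, 8, 9, 3] cursor@8
After 5 (next): list=[7, 8, 9, 3] cursor@9
After 6 (next): list=[7, 8, 9, 3] cursor@3
After 7 (insert_after(92)): list=[7, 8, 9, 3, 92] cursor@3
After 8 (prev): list=[7, 8, 9, 3, 92] cursor@9
After 9 (insert_after(48)): list=[7, 8, 9, 48, 3, 92] cursor@9

Answer: 7 8 9 48 3 92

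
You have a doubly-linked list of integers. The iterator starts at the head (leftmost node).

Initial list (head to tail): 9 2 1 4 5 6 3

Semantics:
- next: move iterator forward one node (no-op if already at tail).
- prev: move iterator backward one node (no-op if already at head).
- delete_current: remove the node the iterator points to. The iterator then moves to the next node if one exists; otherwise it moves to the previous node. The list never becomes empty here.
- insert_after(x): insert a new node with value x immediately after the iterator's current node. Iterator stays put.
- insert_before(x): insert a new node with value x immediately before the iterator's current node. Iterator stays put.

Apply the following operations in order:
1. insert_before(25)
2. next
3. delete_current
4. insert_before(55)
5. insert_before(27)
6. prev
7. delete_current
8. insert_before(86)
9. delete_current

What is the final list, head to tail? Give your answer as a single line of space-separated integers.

Answer: 25 9 55 86 4 5 6 3

Derivation:
After 1 (insert_before(25)): list=[25, 9, 2, 1, 4, 5, 6, 3] cursor@9
After 2 (next): list=[25, 9, 2, 1, 4, 5, 6, 3] cursor@2
After 3 (delete_current): list=[25, 9, 1, 4, 5, 6, 3] cursor@1
After 4 (insert_before(55)): list=[25, 9, 55, 1, 4, 5, 6, 3] cursor@1
After 5 (insert_before(27)): list=[25, 9, 55, 27, 1, 4, 5, 6, 3] cursor@1
After 6 (prev): list=[25, 9, 55, 27, 1, 4, 5, 6, 3] cursor@27
After 7 (delete_current): list=[25, 9, 55, 1, 4, 5, 6, 3] cursor@1
After 8 (insert_before(86)): list=[25, 9, 55, 86, 1, 4, 5, 6, 3] cursor@1
After 9 (delete_current): list=[25, 9, 55, 86, 4, 5, 6, 3] cursor@4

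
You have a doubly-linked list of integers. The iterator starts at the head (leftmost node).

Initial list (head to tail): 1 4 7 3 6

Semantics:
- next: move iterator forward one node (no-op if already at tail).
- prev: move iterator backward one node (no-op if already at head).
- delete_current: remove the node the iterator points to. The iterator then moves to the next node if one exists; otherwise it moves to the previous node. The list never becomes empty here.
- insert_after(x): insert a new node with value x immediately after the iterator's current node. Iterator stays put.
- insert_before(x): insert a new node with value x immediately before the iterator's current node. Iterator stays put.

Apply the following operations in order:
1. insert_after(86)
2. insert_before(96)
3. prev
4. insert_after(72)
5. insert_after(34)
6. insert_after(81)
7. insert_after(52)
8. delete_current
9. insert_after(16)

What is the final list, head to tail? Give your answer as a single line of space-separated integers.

After 1 (insert_after(86)): list=[1, 86, 4, 7, 3, 6] cursor@1
After 2 (insert_before(96)): list=[96, 1, 86, 4, 7, 3, 6] cursor@1
After 3 (prev): list=[96, 1, 86, 4, 7, 3, 6] cursor@96
After 4 (insert_after(72)): list=[96, 72, 1, 86, 4, 7, 3, 6] cursor@96
After 5 (insert_after(34)): list=[96, 34, 72, 1, 86, 4, 7, 3, 6] cursor@96
After 6 (insert_after(81)): list=[96, 81, 34, 72, 1, 86, 4, 7, 3, 6] cursor@96
After 7 (insert_after(52)): list=[96, 52, 81, 34, 72, 1, 86, 4, 7, 3, 6] cursor@96
After 8 (delete_current): list=[52, 81, 34, 72, 1, 86, 4, 7, 3, 6] cursor@52
After 9 (insert_after(16)): list=[52, 16, 81, 34, 72, 1, 86, 4, 7, 3, 6] cursor@52

Answer: 52 16 81 34 72 1 86 4 7 3 6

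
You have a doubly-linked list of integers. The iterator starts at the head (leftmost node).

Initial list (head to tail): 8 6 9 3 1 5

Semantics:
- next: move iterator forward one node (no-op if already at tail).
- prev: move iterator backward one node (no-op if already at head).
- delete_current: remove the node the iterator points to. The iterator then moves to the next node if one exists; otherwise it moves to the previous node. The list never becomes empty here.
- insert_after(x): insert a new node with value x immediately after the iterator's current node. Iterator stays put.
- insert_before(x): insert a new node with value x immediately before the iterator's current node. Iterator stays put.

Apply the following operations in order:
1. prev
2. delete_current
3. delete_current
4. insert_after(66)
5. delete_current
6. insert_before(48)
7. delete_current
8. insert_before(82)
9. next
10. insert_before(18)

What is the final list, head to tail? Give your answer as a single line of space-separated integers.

After 1 (prev): list=[8, 6, 9, 3, 1, 5] cursor@8
After 2 (delete_current): list=[6, 9, 3, 1, 5] cursor@6
After 3 (delete_current): list=[9, 3, 1, 5] cursor@9
After 4 (insert_after(66)): list=[9, 66, 3, 1, 5] cursor@9
After 5 (delete_current): list=[66, 3, 1, 5] cursor@66
After 6 (insert_before(48)): list=[48, 66, 3, 1, 5] cursor@66
After 7 (delete_current): list=[48, 3, 1, 5] cursor@3
After 8 (insert_before(82)): list=[48, 82, 3, 1, 5] cursor@3
After 9 (next): list=[48, 82, 3, 1, 5] cursor@1
After 10 (insert_before(18)): list=[48, 82, 3, 18, 1, 5] cursor@1

Answer: 48 82 3 18 1 5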